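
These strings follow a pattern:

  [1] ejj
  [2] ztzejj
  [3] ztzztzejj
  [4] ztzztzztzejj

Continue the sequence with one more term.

Each term is the previous one with ztz prepended.
So the next term is ztz·ztzztzztzejj.

ztzztzztzztzejj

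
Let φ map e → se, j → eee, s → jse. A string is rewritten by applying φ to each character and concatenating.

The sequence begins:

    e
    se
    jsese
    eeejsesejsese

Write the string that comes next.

Replace each of the 13 characters of eeejsesejsese in place — se se se eee jse se jse se eee jse se jse se — and concatenate.

seseseeeejsesejseseeeejsesejsese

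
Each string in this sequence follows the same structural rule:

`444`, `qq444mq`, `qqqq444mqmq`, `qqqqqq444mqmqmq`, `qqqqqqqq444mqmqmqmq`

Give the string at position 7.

qqqqqqqqqqqq444mqmqmqmqmqmq

s(k+1) = qq·s(k)·mq, so each term gains qq as a prefix and mq as a suffix.
From qqqqqqqq444mqmqmqmq, 2 further steps: qqqqqqqq444mqmqmqmq → qqqqqqqqqq444mqmqmqmqmq → (answer).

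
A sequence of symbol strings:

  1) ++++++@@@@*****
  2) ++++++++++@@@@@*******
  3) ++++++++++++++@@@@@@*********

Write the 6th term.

The n-th term is 4n+2 +'s then n+3 @'s then 2n+3 *'s (n = 1, 2, …).
For term 6, n = 6, so the run lengths are 26, 9, 15.

++++++++++++++++++++++++++@@@@@@@@@***************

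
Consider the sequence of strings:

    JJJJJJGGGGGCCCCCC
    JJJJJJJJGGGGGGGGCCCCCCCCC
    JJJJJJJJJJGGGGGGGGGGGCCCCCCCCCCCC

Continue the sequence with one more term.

Term n consists of 2n+2 J's, followed by 3n-1 G's, followed by 3n C's, where the shown terms are n = 2, 3, 4.
For the next term, n = 5, so the run lengths are 12, 14, 15.

JJJJJJJJJJJJGGGGGGGGGGGGGGCCCCCCCCCCCCCCC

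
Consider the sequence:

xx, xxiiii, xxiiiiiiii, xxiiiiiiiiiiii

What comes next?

xxiiiiiiiiiiiiiiii

Each term is the previous one with iiii appended.
So the next term is xxiiiiiiiiiiii·iiii.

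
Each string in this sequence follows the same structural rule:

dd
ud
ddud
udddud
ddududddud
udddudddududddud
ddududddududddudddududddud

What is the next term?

udddudddududddudddududddududddudddududddud

This is a Fibonacci-style word recurrence s(k) = s(k−2)·s(k−1): e.g. dd·ud = ddud.
The next term joins udddudddududddud and ddududddududddudddududddud.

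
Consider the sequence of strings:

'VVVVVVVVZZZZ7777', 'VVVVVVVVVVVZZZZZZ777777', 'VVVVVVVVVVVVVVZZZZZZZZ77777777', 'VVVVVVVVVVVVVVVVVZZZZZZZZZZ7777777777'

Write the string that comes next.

VVVVVVVVVVVVVVVVVVVVZZZZZZZZZZZZ777777777777

Reading off run lengths: V runs 8, 11, 14, 17; Z runs 4, 6, 8, 10; 7 runs 4, 6, 8, 10 — each is linear in n, where the shown terms are n = 3, 4, 5, 6.
At n = 7 the blocks have lengths 20, 12, 12.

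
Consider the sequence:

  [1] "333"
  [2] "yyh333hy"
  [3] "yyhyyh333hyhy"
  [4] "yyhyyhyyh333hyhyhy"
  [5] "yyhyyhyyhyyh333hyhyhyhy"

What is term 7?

yyhyyhyyhyyhyyhyyh333hyhyhyhyhyhy

Each term wraps the previous one in yyh on the left and hy on the right.
From yyhyyhyyhyyh333hyhyhyhy, 2 further steps: yyhyyhyyhyyh333hyhyhyhy → yyhyyhyyhyyhyyh333hyhyhyhyhy → (answer).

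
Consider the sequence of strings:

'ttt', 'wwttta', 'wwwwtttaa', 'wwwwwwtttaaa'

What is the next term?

wwwwwwwwtttaaaa

Each term wraps the previous one in ww on the left and a on the right.
So the next term is ww·wwwwwwtttaaa·a.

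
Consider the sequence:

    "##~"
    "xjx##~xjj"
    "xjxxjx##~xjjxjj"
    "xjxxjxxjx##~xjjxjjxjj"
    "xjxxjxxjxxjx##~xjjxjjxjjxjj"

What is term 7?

xjxxjxxjxxjxxjxxjx##~xjjxjjxjjxjjxjjxjj

Each term wraps the previous one in xjx on the left and xjj on the right.
From xjxxjxxjxxjx##~xjjxjjxjjxjj, 2 further steps: xjxxjxxjxxjx##~xjjxjjxjjxjj → xjxxjxxjxxjxxjx##~xjjxjjxjjxjjxjj → (answer).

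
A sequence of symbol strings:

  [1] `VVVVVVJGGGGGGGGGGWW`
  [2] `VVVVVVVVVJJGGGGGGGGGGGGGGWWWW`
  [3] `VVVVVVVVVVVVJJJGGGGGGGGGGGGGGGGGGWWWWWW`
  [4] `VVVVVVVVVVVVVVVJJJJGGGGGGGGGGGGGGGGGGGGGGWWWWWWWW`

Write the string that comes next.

VVVVVVVVVVVVVVVVVVJJJJJGGGGGGGGGGGGGGGGGGGGGGGGGGWWWWWWWWWW

Each string has the form V^{3n} J^{n-1} G^{4n+2} W^{2n-2}, where the shown terms are n = 2, 3, 4, 5.
For the next term, n = 6, so the run lengths are 18, 5, 26, 10.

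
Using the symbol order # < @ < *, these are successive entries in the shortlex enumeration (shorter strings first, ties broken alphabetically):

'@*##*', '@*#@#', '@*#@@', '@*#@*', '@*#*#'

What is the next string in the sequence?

Treat @*#*# as a base-3 numeral over the given alphabet and add one, carrying through any trailing *'s.

@*#*@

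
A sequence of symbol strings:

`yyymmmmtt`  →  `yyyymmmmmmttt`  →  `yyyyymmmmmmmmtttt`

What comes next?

yyyyyymmmmmmmmmmttttt

Each string has the form y^{n+1} m^{2n} t^{n}, where the shown terms are n = 2, 3, 4.
At n = 5 the blocks have lengths 6, 10, 5.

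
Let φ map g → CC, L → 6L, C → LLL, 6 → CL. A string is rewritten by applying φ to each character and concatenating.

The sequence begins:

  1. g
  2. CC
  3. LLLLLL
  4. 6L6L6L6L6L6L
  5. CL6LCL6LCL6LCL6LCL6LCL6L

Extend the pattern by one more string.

φ(CL6LCL6LCL6LCL6LCL6LCL6L) expands symbol-by-symbol to LLL 6L CL 6L LLL 6L CL 6L LLL 6L CL 6L LLL 6L CL 6L LLL 6L CL 6L LLL 6L CL 6L; joining the 24 pieces gives the next term.

LLL6LCL6LLLL6LCL6LLLL6LCL6LLLL6LCL6LLLL6LCL6LLLL6LCL6L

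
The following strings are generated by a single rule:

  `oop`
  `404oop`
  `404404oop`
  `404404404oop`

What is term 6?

The strings grow by a fixed prefix 404 each time.
From 404404404oop, 2 further steps: 404404404oop → 404404404404oop → (answer).

404404404404404oop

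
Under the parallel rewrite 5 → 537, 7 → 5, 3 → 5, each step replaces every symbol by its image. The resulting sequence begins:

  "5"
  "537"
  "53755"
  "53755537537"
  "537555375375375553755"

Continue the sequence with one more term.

φ(537555375375375553755) expands symbol-by-symbol to 537 5 5 537 537 537 5 5 537 5 5 537 5 5 537 537 537 5 5 537 537; joining the 21 pieces gives the next term.

5375553753753755537555375553753753755537537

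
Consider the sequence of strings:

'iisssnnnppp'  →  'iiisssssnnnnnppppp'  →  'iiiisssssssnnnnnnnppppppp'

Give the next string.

Each string has the form i^{n+1} s^{2n+1} n^{2n+1} p^{2n+1} (n = 1, 2, …).
Setting n = 4 gives 5, 9, 9, 9 characters in each block.

iiiiisssssssssnnnnnnnnnppppppppp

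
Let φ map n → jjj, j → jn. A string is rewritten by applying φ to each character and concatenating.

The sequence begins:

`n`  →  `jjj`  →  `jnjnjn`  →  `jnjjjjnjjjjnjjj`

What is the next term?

jnjjjjnjnjnjnjjjjnjnjnjnjjjjnjnjn

Applying the rule to each of the 15 symbols of jnjjjjnjjjjnjjj gives the pieces jn jjj jn jn jn jn jjj jn jn jn jn jjj jn jn jn, which concatenate to the answer.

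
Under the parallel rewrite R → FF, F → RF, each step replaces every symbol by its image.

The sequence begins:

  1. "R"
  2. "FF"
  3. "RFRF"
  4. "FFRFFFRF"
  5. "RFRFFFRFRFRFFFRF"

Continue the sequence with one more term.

Replace each of the 16 characters of RFRFFFRFRFRFFFRF in place — FF RF FF RF RF RF FF RF FF RF FF RF RF RF FF RF — and concatenate.

FFRFFFRFRFRFFFRFFFRFFFRFRFRFFFRF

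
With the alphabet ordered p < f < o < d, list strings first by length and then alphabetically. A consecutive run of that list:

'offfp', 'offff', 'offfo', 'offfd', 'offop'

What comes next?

offof

Find the rightmost character of offop below d, bump it to the next letter, and reset everything to its right to p.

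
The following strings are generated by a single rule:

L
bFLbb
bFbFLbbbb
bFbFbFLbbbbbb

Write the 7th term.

Every step adds bF to the front and bb to the end of the previous string.
From bFbFbFLbbbbbb, 3 further steps: bFbFbFLbbbbbb → bFbFbFbFLbbbbbbbb → bFbFbFbFbFLbbbbbbbbbb → (answer).

bFbFbFbFbFbFLbbbbbbbbbbbb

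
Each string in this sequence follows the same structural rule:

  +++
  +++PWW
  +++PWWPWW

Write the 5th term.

+++PWWPWWPWWPWW

The strings grow by a fixed suffix PWW each time.
From +++PWWPWW, 2 further steps: +++PWWPWW → +++PWWPWWPWW → (answer).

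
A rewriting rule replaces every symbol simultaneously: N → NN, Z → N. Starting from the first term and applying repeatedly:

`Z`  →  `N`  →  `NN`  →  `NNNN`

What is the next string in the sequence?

NNNNNNNN

Rewriting each symbol of NNNN: N→NN, N→NN, N→NN, N→NN, which concatenates to NN NN NN NN.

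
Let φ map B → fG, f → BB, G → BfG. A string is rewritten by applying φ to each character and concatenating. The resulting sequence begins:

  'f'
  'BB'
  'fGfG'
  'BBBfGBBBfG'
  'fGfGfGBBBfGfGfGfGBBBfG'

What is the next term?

BBBfGBBBfGBBBfGfGfGfGBBBfGBBBfGBBBfGBBBfGfGfGfGBBBfG

Applying the rule to each of the 22 symbols of fGfGfGBBBfGfGfGfGBBBfG gives the pieces BB BfG BB BfG BB BfG fG fG fG BB BfG BB BfG BB BfG BB BfG fG fG fG BB BfG, which concatenate to the answer.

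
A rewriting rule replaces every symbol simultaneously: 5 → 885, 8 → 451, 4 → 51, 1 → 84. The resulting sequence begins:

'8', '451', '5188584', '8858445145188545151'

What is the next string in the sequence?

Rewriting the 19 symbols of 8858445145188545151 one by one yields 451 451 885 451 51 51 885 84 51 885 84 451 451 885 51 885 84 885 84; concatenated:

4514518854515151885845188584451451885518858488584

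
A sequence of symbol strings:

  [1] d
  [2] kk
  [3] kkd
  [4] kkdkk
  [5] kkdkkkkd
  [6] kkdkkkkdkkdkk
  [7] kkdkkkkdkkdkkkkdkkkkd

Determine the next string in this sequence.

Each term (from the third on) is the previous term followed by the one before it: term 3 = kk·d = kkd.
So term 8 is kkdkkkkdkkdkkkkdkkkkd·kkdkkkkdkkdkk.

kkdkkkkdkkdkkkkdkkkkdkkdkkkkdkkdkk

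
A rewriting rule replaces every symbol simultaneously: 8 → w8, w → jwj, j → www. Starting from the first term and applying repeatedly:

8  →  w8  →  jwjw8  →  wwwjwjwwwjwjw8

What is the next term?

Rewriting the 14 symbols of wwwjwjwwwjwjw8 one by one yields jwj jwj jwj www jwj www jwj jwj jwj www jwj www jwj w8; concatenated:

jwjjwjjwjwwwjwjwwwjwjjwjjwjwwwjwjwwwjwjw8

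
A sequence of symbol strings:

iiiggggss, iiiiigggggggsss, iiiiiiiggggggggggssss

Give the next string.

iiiiiiiiigggggggggggggsssss

The n-th term is 2n+1 i's then 3n+1 g's then n+1 s's (n = 1, 2, …).
Setting n = 4 gives 9, 13, 5 characters in each block.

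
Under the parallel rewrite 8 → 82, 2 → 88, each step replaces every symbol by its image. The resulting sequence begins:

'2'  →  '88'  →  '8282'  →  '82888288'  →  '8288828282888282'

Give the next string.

Rewriting the 16 symbols of 8288828282888282 one by one yields 82 88 82 82 82 88 82 88 82 88 82 82 82 88 82 88; concatenated:

82888282828882888288828282888288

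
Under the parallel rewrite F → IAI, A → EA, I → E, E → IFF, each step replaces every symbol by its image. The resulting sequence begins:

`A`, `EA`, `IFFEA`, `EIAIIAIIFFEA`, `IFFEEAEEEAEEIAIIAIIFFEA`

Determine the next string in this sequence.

Replace each of the 23 characters of IFFEEAEEEAEEIAIIAIIFFEA in place — E IAI IAI IFF IFF EA IFF IFF IFF EA IFF IFF E EA E E EA E E IAI IAI IFF EA — and concatenate.

EIAIIAIIFFIFFEAIFFIFFIFFEAIFFIFFEEAEEEAEEIAIIAIIFFEA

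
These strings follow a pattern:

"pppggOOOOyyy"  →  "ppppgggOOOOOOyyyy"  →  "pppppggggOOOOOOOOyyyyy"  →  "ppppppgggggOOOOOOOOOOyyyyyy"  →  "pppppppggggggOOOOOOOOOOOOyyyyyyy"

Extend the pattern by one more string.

Each string has the form p^{n+1} g^{n} O^{2n} y^{n+1}, where the shown terms are n = 2, 3, 4, 5, 6.
For the next term, n = 7, so the run lengths are 8, 7, 14, 8.

ppppppppgggggggOOOOOOOOOOOOOOyyyyyyyy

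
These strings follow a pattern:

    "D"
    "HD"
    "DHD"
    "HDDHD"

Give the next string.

From term 3 onward, concatenate the second-to-last term with the last: D·HD = DHD, HD·DHD = HDDHD, …
The next term joins DHD and HDDHD.

DHDHDDHD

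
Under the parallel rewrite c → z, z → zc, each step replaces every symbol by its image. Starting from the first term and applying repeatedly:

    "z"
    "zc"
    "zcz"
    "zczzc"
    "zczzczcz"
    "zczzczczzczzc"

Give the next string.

φ(zczzczczzczzc) expands symbol-by-symbol to zc z zc zc z zc z zc zc z zc zc z; joining the 13 pieces gives the next term.

zczzczczzczzczczzczcz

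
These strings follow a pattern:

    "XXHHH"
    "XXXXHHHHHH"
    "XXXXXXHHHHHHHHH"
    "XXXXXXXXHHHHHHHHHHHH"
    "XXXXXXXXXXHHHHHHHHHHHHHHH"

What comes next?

Term n consists of 2n X's, followed by 3n H's (n = 1, 2, …).
For the next term, n = 6, so the run lengths are 12, 18.

XXXXXXXXXXXXHHHHHHHHHHHHHHHHHH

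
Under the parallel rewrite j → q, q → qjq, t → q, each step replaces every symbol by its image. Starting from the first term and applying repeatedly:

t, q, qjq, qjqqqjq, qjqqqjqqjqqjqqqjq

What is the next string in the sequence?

Applying the rule to each of the 17 symbols of qjqqqjqqjqqjqqqjq gives the pieces qjq q qjq qjq qjq q qjq qjq q qjq qjq q qjq qjq qjq q qjq, which concatenate to the answer.

qjqqqjqqjqqjqqqjqqjqqqjqqjqqqjqqjqqjqqqjq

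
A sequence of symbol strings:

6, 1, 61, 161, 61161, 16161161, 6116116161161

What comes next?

From term 3 onward, concatenate the second-to-last term with the last: 6·1 = 61, 1·61 = 161, …
Continuing: 16161161 · 6116116161161 gives term 8.

161611616116116161161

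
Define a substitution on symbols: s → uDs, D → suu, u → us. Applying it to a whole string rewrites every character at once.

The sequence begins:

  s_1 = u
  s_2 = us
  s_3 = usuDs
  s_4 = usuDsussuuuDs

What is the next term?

Applying the rule to each of the 13 symbols of usuDsussuuuDs gives the pieces us uDs us suu uDs us uDs uDs us us us suu uDs, which concatenate to the answer.

usuDsussuuuDsusuDsuDsususussuuuDs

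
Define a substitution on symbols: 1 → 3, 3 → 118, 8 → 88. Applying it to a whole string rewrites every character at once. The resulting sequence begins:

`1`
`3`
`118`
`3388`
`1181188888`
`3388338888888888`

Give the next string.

118118888811811888888888888888888888

Applying the rule to each of the 16 symbols of 3388338888888888 gives the pieces 118 118 88 88 118 118 88 88 88 88 88 88 88 88 88 88, which concatenate to the answer.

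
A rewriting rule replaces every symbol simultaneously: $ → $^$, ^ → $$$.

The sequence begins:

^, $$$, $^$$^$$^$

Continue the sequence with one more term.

Apply φ to $^$$^$$^$ symbol by symbol: $→$^$, ^→$$$, $→$^$, $→$^$, ^→$$$, $→$^$, $→$^$, ^→$$$, $→$^$; joined: $^$ $$$ $^$ $^$ $$$ $^$ $^$ $$$ $^$.

$^$$$$$^$$^$$$$$^$$^$$$$$^$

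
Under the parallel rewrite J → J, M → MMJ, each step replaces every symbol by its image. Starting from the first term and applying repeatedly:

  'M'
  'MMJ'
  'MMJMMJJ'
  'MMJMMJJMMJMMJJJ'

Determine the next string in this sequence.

MMJMMJJMMJMMJJJMMJMMJJMMJMMJJJJ

Replace each of the 15 characters of MMJMMJJMMJMMJJJ in place — MMJ MMJ J MMJ MMJ J J MMJ MMJ J MMJ MMJ J J J — and concatenate.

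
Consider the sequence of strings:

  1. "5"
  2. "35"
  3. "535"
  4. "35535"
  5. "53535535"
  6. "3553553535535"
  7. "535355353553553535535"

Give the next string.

3553553535535535355353553553535535

From term 3 onward, concatenate the second-to-last term with the last: 5·35 = 535, 35·535 = 35535, …
Continuing: 3553553535535 · 535355353553553535535 gives term 8.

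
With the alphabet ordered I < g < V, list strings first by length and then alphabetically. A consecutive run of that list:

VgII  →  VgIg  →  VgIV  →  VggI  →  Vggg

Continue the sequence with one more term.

The successor of Vggg increments the rightmost position that isn't already V and resets every position after it to I.

VggV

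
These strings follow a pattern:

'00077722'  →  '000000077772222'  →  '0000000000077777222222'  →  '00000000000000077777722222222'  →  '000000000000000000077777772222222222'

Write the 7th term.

The n-th term is 4n-1 0's then n+2 7's then 2n 2's (n = 1, 2, …).
At n = 7 the blocks have lengths 27, 9, 14.

00000000000000000000000000077777777722222222222222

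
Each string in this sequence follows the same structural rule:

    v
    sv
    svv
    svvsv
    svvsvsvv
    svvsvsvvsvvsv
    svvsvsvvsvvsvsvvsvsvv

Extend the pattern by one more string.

svvsvsvvsvvsvsvvsvsvvsvvsvsvvsvvsv

Each term (from the third on) is the previous term followed by the one before it: term 3 = sv·v = svv.
Continuing: svvsvsvvsvvsvsvvsvsvv · svvsvsvvsvvsv gives term 8.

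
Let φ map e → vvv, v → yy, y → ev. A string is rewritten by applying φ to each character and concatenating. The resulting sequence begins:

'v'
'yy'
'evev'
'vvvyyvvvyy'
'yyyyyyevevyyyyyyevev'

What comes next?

evevevevevevvvvyyvvvyyevevevevevevvvvyyvvvyy

φ(yyyyyyevevyyyyyyevev) expands symbol-by-symbol to ev ev ev ev ev ev vvv yy vvv yy ev ev ev ev ev ev vvv yy vvv yy; joining the 20 pieces gives the next term.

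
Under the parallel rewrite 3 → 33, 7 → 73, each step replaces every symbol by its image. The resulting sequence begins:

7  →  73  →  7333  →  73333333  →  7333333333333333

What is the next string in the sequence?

Rewriting the 16 symbols of 7333333333333333 one by one yields 73 33 33 33 33 33 33 33 33 33 33 33 33 33 33 33; concatenated:

73333333333333333333333333333333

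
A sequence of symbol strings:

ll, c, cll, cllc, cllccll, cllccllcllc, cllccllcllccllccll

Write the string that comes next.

From term 3 onward, concatenate the last term with the second-to-last: c·ll = cll, cll·c = cllc, …
Continuing: cllccllcllccllccll · cllccllcllc gives term 8.

cllccllcllccllccllcllccllcllc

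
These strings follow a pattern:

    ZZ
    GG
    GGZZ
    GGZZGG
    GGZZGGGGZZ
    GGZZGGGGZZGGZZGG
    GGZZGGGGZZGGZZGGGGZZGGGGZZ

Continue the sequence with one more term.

GGZZGGGGZZGGZZGGGGZZGGGGZZGGZZGGGGZZGGZZGG

This is a Fibonacci-style word recurrence s(k) = s(k−1)·s(k−2): e.g. GG·ZZ = GGZZ.
The next term joins GGZZGGGGZZGGZZGGGGZZGGGGZZ and GGZZGGGGZZGGZZGG.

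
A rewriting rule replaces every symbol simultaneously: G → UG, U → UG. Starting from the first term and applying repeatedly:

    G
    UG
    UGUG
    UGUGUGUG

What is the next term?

Expanding UGUGUGUG: U→UG, G→UG, U→UG, G→UG, U→UG, G→UG, U→UG, G→UG. Concatenated: UG UG UG UG UG UG UG UG.

UGUGUGUGUGUGUGUG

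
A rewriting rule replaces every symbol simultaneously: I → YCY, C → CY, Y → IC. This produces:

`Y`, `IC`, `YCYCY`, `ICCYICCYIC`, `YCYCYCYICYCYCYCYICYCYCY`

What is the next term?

φ(YCYCYCYICYCYCYCYICYCYCY) expands symbol-by-symbol to IC CY IC CY IC CY IC YCY CY IC CY IC CY IC CY IC YCY CY IC CY IC CY IC; joining the 23 pieces gives the next term.

ICCYICCYICCYICYCYCYICCYICCYICCYICYCYCYICCYICCYIC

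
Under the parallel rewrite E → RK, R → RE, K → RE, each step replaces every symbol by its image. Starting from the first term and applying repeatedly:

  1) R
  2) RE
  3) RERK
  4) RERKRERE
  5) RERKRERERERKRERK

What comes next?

Applying the rule to each of the 16 symbols of RERKRERERERKRERK gives the pieces RE RK RE RE RE RK RE RK RE RK RE RE RE RK RE RE, which concatenate to the answer.

RERKRERERERKRERKRERKRERERERKRERE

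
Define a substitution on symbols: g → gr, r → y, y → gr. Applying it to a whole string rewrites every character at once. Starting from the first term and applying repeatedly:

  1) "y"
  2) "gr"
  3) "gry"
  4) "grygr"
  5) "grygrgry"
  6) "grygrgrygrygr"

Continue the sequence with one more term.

Rewriting the 13 symbols of grygrgrygrygr one by one yields gr y gr gr y gr y gr gr y gr gr y; concatenated:

grygrgrygrygrgrygrgry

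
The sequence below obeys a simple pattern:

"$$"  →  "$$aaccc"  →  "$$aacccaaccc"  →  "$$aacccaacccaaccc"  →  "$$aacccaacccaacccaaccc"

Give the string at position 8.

Each term is the previous one with aaccc appended.
From $$aacccaacccaacccaaccc, 3 further steps: $$aacccaacccaacccaaccc → $$aacccaacccaacccaacccaaccc → $$aacccaacccaacccaacccaacccaaccc → (answer).

$$aacccaacccaacccaacccaacccaacccaaccc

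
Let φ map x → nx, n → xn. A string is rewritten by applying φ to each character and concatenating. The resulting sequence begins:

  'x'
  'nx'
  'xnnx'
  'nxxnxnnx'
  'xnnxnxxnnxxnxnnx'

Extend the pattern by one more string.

Replace each of the 16 characters of xnnxnxxnnxxnxnnx in place — nx xn xn nx xn nx nx xn xn nx nx xn nx xn xn nx — and concatenate.

nxxnxnnxxnnxnxxnxnnxnxxnnxxnxnnx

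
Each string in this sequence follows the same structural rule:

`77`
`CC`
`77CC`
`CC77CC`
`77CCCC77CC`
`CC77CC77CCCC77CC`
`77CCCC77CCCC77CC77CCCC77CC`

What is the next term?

CC77CC77CCCC77CC77CCCC77CCCC77CC77CCCC77CC

Each term (from the third on) is the two preceding terms concatenated in order: term 3 = 77·CC = 77CC.
So term 8 is CC77CC77CCCC77CC·77CCCC77CCCC77CC77CCCC77CC.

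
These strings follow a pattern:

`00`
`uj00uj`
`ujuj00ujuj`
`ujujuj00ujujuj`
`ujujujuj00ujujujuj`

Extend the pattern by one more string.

Each term wraps the previous one in uj on the left and uj on the right.
Applying this once more to ujujujuj00ujujujuj:

ujujujujuj00ujujujujuj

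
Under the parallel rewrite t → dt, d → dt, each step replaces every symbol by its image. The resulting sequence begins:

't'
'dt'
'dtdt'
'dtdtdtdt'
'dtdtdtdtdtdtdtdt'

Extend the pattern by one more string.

dtdtdtdtdtdtdtdtdtdtdtdtdtdtdtdt

Replace each of the 16 characters of dtdtdtdtdtdtdtdt in place — dt dt dt dt dt dt dt dt dt dt dt dt dt dt dt dt — and concatenate.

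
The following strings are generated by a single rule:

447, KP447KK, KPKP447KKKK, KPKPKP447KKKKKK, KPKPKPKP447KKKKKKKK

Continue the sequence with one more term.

KPKPKPKPKP447KKKKKKKKKK

Each term wraps the previous one in KP on the left and KK on the right.
So the next term is KP·KPKPKPKP447KKKKKKKK·KK.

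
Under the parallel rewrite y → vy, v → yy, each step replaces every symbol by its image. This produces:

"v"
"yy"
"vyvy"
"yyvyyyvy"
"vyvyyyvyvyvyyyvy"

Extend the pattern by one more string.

Rewriting the 16 symbols of vyvyyyvyvyvyyyvy one by one yields yy vy yy vy vy vy yy vy yy vy yy vy vy vy yy vy; concatenated:

yyvyyyvyvyvyyyvyyyvyyyvyvyvyyyvy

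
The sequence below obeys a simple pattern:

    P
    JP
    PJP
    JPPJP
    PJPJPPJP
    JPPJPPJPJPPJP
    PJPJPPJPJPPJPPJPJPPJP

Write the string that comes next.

From term 3 onward, concatenate the second-to-last term with the last: P·JP = PJP, JP·PJP = JPPJP, …
The next term joins JPPJPPJPJPPJP and PJPJPPJPJPPJPPJPJPPJP.

JPPJPPJPJPPJPPJPJPPJPJPPJPPJPJPPJP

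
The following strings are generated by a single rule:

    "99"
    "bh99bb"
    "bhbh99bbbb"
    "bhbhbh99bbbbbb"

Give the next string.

Every step adds bh to the front and bb to the end of the previous string.
Applying this once more to bhbhbh99bbbbbb:

bhbhbhbh99bbbbbbbb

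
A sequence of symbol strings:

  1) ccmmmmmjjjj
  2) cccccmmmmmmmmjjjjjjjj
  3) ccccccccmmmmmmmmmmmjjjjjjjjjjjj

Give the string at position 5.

ccccccccccccccmmmmmmmmmmmmmmmmmjjjjjjjjjjjjjjjjjjjj

Term n consists of 3n-1 c's, followed by 3n+2 m's, followed by 4n j's (n = 1, 2, …).
At n = 5 the blocks have lengths 14, 17, 20.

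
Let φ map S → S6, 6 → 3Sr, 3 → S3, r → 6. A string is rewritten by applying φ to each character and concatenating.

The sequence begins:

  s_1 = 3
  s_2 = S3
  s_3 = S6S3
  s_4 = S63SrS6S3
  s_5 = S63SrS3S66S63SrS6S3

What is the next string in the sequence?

S63SrS3S66S6S3S63Sr3SrS63SrS3S66S63SrS6S3

Replace each of the 19 characters of S63SrS3S66S63SrS6S3 in place — S6 3Sr S3 S6 6 S6 S3 S6 3Sr 3Sr S6 3Sr S3 S6 6 S6 3Sr S6 S3 — and concatenate.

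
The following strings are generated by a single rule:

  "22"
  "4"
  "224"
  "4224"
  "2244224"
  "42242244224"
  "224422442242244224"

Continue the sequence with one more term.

This is a Fibonacci-style word recurrence s(k) = s(k−2)·s(k−1): e.g. 22·4 = 224.
Continuing: 42242244224 · 224422442242244224 gives term 8.

42242244224224422442242244224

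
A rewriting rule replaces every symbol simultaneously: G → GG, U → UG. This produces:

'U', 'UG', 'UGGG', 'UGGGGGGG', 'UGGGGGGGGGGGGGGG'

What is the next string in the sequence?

Rewriting the 16 symbols of UGGGGGGGGGGGGGGG one by one yields UG GG GG GG GG GG GG GG GG GG GG GG GG GG GG GG; concatenated:

UGGGGGGGGGGGGGGGGGGGGGGGGGGGGGGG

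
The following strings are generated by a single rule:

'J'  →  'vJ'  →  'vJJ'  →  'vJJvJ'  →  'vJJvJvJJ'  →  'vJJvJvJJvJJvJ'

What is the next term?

This is a Fibonacci-style word recurrence s(k) = s(k−1)·s(k−2): e.g. vJ·J = vJJ.
So term 7 is vJJvJvJJvJJvJ·vJJvJvJJ.

vJJvJvJJvJJvJvJJvJvJJ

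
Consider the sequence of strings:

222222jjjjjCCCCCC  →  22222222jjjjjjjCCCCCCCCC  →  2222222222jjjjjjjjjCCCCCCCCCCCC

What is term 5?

22222222222222jjjjjjjjjjjjjCCCCCCCCCCCCCCCCCC

Each string has the form 2^{2n+2} j^{2n+1} C^{3n}, where the shown terms are n = 2, 3, 4.
For term 5, n = 6, so the run lengths are 14, 13, 18.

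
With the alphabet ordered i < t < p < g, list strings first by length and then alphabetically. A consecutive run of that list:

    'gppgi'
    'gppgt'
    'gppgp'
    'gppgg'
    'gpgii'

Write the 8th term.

gpgig

Continuing the enumeration 3 steps past gpgii: gpgii → gpgit → gpgip → (answer).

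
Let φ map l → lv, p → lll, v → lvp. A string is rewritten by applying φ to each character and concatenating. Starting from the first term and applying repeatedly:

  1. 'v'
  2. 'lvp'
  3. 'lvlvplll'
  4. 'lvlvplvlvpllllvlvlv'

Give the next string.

Replace each of the 19 characters of lvlvplvlvpllllvlvlv in place — lv lvp lv lvp lll lv lvp lv lvp lll lv lv lv lv lvp lv lvp lv lvp — and concatenate.

lvlvplvlvpllllvlvplvlvpllllvlvlvlvlvplvlvplvlvp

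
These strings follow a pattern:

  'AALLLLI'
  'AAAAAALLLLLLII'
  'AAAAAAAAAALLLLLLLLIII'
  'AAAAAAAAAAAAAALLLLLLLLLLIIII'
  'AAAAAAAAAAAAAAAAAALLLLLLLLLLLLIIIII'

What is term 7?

AAAAAAAAAAAAAAAAAAAAAAAAAALLLLLLLLLLLLLLLLIIIIIII

Reading off run lengths: A runs 2, 6, 10, 14, 18; L runs 4, 6, 8, 10, 12; I runs 1, 2, 3, 4, 5 — each is linear in n (n = 1, 2, …).
Setting n = 7 gives 26, 16, 7 characters in each block.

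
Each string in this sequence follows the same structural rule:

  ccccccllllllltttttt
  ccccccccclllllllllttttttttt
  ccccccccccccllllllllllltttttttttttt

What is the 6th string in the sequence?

ccccccccccccccccccccclllllllllllllllllttttttttttttttttttttt

Each string has the form c^{3n} l^{2n+3} t^{3n}, where the shown terms are n = 2, 3, 4.
For term 6, n = 7, so the run lengths are 21, 17, 21.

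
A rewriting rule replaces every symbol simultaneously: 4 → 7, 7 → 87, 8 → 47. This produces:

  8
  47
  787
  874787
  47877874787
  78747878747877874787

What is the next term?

Rewriting the 20 symbols of 78747878747877874787 one by one yields 87 47 87 7 87 47 87 47 87 7 87 47 87 87 47 87 7 87 47 87; concatenated:

8747877874787478778747878747877874787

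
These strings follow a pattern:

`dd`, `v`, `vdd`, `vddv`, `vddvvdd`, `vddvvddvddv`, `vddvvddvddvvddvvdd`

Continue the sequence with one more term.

vddvvddvddvvddvvddvddvvddvddv

From term 3 onward, concatenate the last term with the second-to-last: v·dd = vdd, vdd·v = vddv, …
The next term joins vddvvddvddvvddvvdd and vddvvddvddv.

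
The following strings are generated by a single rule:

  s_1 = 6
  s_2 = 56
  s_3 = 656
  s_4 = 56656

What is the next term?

From term 3 onward, concatenate the second-to-last term with the last: 6·56 = 656, 56·656 = 56656, …
The next term joins 656 and 56656.

65656656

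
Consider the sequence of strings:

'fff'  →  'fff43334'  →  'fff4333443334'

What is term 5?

fff43334433344333443334

Every step adds 43334 to the end: s(k+1) = s(k)·43334.
From fff4333443334, 2 further steps: fff4333443334 → fff433344333443334 → (answer).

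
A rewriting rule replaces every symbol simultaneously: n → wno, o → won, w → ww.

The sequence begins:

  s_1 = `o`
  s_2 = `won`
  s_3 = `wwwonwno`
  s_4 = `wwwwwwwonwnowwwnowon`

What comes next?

Applying the rule to each of the 20 symbols of wwwwwwwonwnowwwnowon gives the pieces ww ww ww ww ww ww ww won wno ww wno won ww ww ww wno won ww won wno, which concatenate to the answer.

wwwwwwwwwwwwwwwonwnowwwnowonwwwwwwwnowonwwwonwno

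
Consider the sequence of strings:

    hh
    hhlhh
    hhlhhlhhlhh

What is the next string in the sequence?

Each string is two copies of the previous one joined by 'l'.
One more doubling of hhlhhlhhlhh gives the answer.

hhlhhlhhlhhlhhlhhlhhlhh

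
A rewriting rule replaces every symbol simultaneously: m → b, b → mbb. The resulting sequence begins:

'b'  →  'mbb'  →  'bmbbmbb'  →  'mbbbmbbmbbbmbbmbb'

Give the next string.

bmbbmbbmbbbmbbmbbbmbbmbbmbbbmbbmbbbmbbmbb

Applying the rule to each of the 17 symbols of mbbbmbbmbbbmbbmbb gives the pieces b mbb mbb mbb b mbb mbb b mbb mbb mbb b mbb mbb b mbb mbb, which concatenate to the answer.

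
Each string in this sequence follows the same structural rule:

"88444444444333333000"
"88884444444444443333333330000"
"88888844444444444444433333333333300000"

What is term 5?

88888888884444444444444444444443333333333333333330000000

Each string has the form 8^{2n-2} 4^{3n+3} 3^{3n} 0^{n+1}, where the shown terms are n = 2, 3, 4.
Setting n = 6 gives 10, 21, 18, 7 characters in each block.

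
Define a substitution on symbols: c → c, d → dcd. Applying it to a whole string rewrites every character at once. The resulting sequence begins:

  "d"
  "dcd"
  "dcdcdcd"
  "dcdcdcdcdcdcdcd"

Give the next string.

Rewriting the 15 symbols of dcdcdcdcdcdcdcd one by one yields dcd c dcd c dcd c dcd c dcd c dcd c dcd c dcd; concatenated:

dcdcdcdcdcdcdcdcdcdcdcdcdcdcdcd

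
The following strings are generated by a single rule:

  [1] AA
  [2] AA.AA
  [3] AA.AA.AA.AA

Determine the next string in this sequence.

Every step duplicates the string with '.' between the halves.
So the next term is two copies of AA.AA.AA.AA with '.' between the halves.

AA.AA.AA.AA.AA.AA.AA.AA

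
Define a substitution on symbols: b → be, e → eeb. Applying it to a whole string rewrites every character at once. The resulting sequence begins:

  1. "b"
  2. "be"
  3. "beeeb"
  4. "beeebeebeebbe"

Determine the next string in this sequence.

Replace each of the 13 characters of beeebeebeebbe in place — be eeb eeb eeb be eeb eeb be eeb eeb be be eeb — and concatenate.

beeebeebeebbeeebeebbeeebeebbebeeeb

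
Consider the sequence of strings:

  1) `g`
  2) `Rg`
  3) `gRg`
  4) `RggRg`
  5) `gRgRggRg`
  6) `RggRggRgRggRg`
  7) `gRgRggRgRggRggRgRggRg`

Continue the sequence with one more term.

RggRggRgRggRggRgRggRgRggRggRgRggRg

From term 3 onward, concatenate the second-to-last term with the last: g·Rg = gRg, Rg·gRg = RggRg, …
Continuing: RggRggRgRggRg · gRgRggRgRggRggRgRggRg gives term 8.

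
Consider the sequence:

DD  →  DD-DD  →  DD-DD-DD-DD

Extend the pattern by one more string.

DD-DD-DD-DD-DD-DD-DD-DD

s(k+1) = s(k)·-·s(k) — each term doubles the last with '-' between the halves.
So the next term is two copies of DD-DD-DD-DD with '-' between the halves.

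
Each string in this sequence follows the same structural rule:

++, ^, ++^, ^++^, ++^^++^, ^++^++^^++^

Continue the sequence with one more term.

From term 3 onward, concatenate the second-to-last term with the last: ++·^ = ++^, ^·++^ = ^++^, …
So term 7 is ++^^++^·^++^++^^++^.

++^^++^^++^++^^++^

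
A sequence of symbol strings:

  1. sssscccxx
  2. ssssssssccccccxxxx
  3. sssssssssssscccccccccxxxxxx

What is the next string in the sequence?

ssssssssssssssssccccccccccccxxxxxxxx

Term n consists of 4n s's, followed by 3n c's, followed by 2n x's (n = 1, 2, …).
Setting n = 4 gives 16, 12, 8 characters in each block.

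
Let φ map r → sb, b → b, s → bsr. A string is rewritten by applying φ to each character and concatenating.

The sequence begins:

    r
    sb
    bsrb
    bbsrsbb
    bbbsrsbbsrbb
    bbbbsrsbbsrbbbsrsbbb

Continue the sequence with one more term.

Rewriting the 20 symbols of bbbbsrsbbsrbbbsrsbbb one by one yields b b b b bsr sb bsr b b bsr sb b b b bsr sb bsr b b b; concatenated:

bbbbbsrsbbsrbbbsrsbbbbbsrsbbsrbbb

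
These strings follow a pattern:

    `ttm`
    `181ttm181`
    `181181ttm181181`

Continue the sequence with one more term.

Every step adds 181 to the front and 181 to the end of the previous string.
One more step from 181181ttm181181 gives the answer.

181181181ttm181181181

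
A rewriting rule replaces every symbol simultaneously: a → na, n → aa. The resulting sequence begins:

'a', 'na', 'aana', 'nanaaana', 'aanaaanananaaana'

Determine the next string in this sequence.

nanaaanananaaanaaanaaanananaaana

Applying the rule to each of the 16 symbols of aanaaanananaaana gives the pieces na na aa na na na aa na aa na aa na na na aa na, which concatenate to the answer.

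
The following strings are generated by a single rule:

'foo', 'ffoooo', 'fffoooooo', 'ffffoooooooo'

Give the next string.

The n-th term is n f's then 2n o's (n = 1, 2, …).
For the next term, n = 5, so the run lengths are 5, 10.

fffffoooooooooo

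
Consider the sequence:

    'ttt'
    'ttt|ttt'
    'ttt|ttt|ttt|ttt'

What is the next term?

s(k+1) = s(k)·|·s(k) — each term doubles the last with '|' between the halves.
Doubling ttt|ttt|ttt|ttt with '|' between the halves:

ttt|ttt|ttt|ttt|ttt|ttt|ttt|ttt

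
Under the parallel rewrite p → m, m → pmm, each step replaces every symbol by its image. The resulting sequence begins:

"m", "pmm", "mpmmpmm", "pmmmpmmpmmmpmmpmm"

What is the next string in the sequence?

mpmmpmmpmmmpmmpmmmpmmpmmpmmmpmmpmmmpmmpmm

φ(pmmmpmmpmmmpmmpmm) expands symbol-by-symbol to m pmm pmm pmm m pmm pmm m pmm pmm pmm m pmm pmm m pmm pmm; joining the 17 pieces gives the next term.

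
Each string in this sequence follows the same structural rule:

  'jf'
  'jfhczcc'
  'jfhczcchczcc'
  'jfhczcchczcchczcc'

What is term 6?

The strings grow by a fixed suffix hczcc each time.
From jfhczcchczcchczcc, 2 further steps: jfhczcchczcchczcc → jfhczcchczcchczcchczcc → (answer).

jfhczcchczcchczcchczcchczcc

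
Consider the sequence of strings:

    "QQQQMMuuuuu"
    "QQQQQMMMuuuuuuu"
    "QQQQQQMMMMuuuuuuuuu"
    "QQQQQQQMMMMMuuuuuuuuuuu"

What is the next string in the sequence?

Term n consists of n+1 Q's, followed by n-1 M's, followed by 2n-1 u's, where the shown terms are n = 3, 4, 5, 6.
For the next term, n = 7, so the run lengths are 8, 6, 13.

QQQQQQQQMMMMMMuuuuuuuuuuuuu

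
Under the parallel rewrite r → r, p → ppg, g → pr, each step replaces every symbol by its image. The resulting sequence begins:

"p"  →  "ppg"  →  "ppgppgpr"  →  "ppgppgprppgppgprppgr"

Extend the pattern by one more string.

ppgppgprppgppgprppgrppgppgprppgppgprppgrppgppgprr

φ(ppgppgprppgppgprppgr) expands symbol-by-symbol to ppg ppg pr ppg ppg pr ppg r ppg ppg pr ppg ppg pr ppg r ppg ppg pr r; joining the 20 pieces gives the next term.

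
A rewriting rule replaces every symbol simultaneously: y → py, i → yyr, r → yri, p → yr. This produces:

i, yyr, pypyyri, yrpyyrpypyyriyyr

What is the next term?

Replace each of the 16 characters of yrpyyrpypyyriyyr in place — py yri yr py py yri yr py yr py py yri yyr py py yri — and concatenate.

pyyriyrpypyyriyrpyyrpypyyriyyrpypyyri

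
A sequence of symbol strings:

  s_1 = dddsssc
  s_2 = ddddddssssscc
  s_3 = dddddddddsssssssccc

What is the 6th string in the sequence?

Reading off run lengths: d runs 3, 6, 9; s runs 3, 5, 7; c runs 1, 2, 3 — each is linear in n (n = 1, 2, …).
For term 6, n = 6, so the run lengths are 18, 13, 6.

ddddddddddddddddddssssssssssssscccccc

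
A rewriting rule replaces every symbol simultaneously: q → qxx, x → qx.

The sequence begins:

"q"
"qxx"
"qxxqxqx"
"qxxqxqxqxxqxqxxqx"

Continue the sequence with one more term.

φ(qxxqxqxqxxqxqxxqx) expands symbol-by-symbol to qxx qx qx qxx qx qxx qx qxx qx qx qxx qx qxx qx qx qxx qx; joining the 17 pieces gives the next term.

qxxqxqxqxxqxqxxqxqxxqxqxqxxqxqxxqxqxqxxqx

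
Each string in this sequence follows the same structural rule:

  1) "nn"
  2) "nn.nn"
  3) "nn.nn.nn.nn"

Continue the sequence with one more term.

s(k+1) = s(k)·.·s(k) — each term doubles the last with '.' between the halves.
Doubling nn.nn.nn.nn with '.' between the halves:

nn.nn.nn.nn.nn.nn.nn.nn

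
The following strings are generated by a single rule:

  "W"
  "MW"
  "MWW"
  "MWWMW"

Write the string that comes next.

MWWMWMWW

This is a Fibonacci-style word recurrence s(k) = s(k−1)·s(k−2): e.g. MW·W = MWW.
Continuing: MWWMW · MWW gives term 5.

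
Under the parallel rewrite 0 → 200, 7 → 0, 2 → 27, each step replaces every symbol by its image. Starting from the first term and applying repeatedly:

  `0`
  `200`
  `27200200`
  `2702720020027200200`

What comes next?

27020027027200200272002002702720020027200200

Applying the rule to each of the 19 symbols of 2702720020027200200 gives the pieces 27 0 200 27 0 27 200 200 27 200 200 27 0 27 200 200 27 200 200, which concatenate to the answer.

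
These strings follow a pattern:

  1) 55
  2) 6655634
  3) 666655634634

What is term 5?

Each term wraps the previous one in 66 on the left and 634 on the right.
From 666655634634, 2 further steps: 666655634634 → 66666655634634634 → (answer).

6666666655634634634634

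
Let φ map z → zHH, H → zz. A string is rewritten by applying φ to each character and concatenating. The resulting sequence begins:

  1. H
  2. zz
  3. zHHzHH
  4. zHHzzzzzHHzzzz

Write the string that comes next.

Rewriting the 14 symbols of zHHzzzzzHHzzzz one by one yields zHH zz zz zHH zHH zHH zHH zHH zz zz zHH zHH zHH zHH; concatenated:

zHHzzzzzHHzHHzHHzHHzHHzzzzzHHzHHzHHzHH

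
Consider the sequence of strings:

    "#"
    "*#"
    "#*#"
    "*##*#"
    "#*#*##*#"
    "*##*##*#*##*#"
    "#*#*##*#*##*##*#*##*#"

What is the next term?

*##*##*#*##*##*#*##*#*##*##*#*##*#

From term 3 onward, concatenate the second-to-last term with the last: #·*# = #*#, *#·#*# = *##*#, …
So term 8 is *##*##*#*##*#·#*#*##*#*##*##*#*##*#.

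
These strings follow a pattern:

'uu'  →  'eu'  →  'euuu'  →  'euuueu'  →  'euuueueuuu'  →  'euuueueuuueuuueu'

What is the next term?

euuueueuuueuuueueuuueueuuu

Each term (from the third on) is the previous term followed by the one before it: term 3 = eu·uu = euuu.
So term 7 is euuueueuuueuuueu·euuueueuuu.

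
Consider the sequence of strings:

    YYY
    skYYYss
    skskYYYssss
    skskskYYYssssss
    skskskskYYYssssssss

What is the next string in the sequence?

Each term wraps the previous one in sk on the left and ss on the right.
One more step from skskskskYYYssssssss gives the answer.

skskskskskYYYssssssssss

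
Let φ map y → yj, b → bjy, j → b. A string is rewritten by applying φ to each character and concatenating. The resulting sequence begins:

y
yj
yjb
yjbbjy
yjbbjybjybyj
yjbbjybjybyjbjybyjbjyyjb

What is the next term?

yjbbjybjybyjbjybyjbjyyjbbjybyjbjyyjbbjybyjyjbbjy

Replace each of the 24 characters of yjbbjybjybyjbjybyjbjyyjb in place — yj b bjy bjy b yj bjy b yj bjy yj b bjy b yj bjy yj b bjy b yj yj b bjy — and concatenate.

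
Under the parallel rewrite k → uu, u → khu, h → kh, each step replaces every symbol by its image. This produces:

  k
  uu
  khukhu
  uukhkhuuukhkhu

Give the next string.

Rewriting the 14 symbols of uukhkhuuukhkhu one by one yields khu khu uu kh uu kh khu khu khu uu kh uu kh khu; concatenated:

khukhuuukhuukhkhukhukhuuukhuukhkhu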